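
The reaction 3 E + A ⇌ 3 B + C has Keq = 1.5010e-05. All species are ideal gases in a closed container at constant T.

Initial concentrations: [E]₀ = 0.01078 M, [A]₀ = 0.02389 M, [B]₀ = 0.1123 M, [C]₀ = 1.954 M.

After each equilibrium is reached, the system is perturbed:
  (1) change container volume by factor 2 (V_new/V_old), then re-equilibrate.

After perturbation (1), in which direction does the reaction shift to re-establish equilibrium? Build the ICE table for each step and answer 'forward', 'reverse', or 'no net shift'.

Q₀ = 9.2468e+04 vs Keq = 1.5010e-05 ⇒ Q>K, reverse
Step 1:
                    E           A           B           C
  Initial     0.01078     0.02389      0.1123       1.954
  Change       0.1113     0.03712     -0.1113    -0.03712
  Equil        0.1221     0.06101  9.5468e-04       1.917
  solve Keq expr → x = -0.03712; check Q = 1.5010e-05
Then change container volume by factor 2 (V_new/V_old).
Step 2:
                    E           A           B           C
  Initial     0.06106      0.0305  4.7734e-04      0.9584
  Change            0           0           0           0
  Equil       0.06106      0.0305  4.7734e-04      0.9584
  solve Keq expr → x = 0; check Q = 1.5010e-05

Direction: no net shift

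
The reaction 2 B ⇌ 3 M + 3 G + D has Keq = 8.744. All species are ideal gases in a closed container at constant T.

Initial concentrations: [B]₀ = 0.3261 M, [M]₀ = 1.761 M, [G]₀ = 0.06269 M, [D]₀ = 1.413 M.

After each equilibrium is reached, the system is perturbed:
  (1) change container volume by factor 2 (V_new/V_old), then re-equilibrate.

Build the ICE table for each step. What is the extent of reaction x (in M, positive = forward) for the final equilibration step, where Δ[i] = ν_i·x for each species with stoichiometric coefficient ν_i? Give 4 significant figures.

Q₀ = 0.01788 vs Keq = 8.744 ⇒ Q<K, forward
Step 1:
                   B          M          G          D
  init        0.3261      1.761    0.06269      1.413
  Δ          -0.1492     0.2238     0.2238    0.07461
  eq          0.1769      1.985     0.2865      1.488
  solve Keq expr → x = 0.07461; check Q = 8.744
Then change container volume by factor 2 (V_new/V_old).
Step 2:
                   B          M          G          D
  init       0.08844     0.9924     0.1433     0.7438
  Δ         -0.05357    0.08035    0.08035    0.02678
  eq         0.03488      1.073     0.2236     0.7706
  solve Keq expr → x = 0.02678; check Q = 8.744

x = 0.02678 M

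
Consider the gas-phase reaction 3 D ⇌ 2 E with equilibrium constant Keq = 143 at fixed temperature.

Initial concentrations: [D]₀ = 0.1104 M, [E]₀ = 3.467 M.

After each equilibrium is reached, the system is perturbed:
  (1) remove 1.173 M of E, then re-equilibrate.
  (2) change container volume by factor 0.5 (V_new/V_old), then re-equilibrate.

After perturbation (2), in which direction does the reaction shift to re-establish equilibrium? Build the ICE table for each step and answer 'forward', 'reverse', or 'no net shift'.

Q₀ = 8933 vs Keq = 143 ⇒ Q>K, reverse
Step 1:
                   D          E
  init        0.1104      3.467
  Δ           0.3101    -0.2067
  eq          0.4205       3.26
  solve Keq expr → x = -0.1034; check Q = 143
Then remove 1.173 M of E.
Step 2:
                   D          E
  init        0.4205      2.087
  Δ          -0.1014    0.06762
  eq           0.319      2.155
  solve Keq expr → x = 0.03381; check Q = 143
Then change container volume by factor 0.5 (V_new/V_old).
Step 3:
                   D          E
  init        0.6381       4.31
  Δ          -0.1251    0.08341
  eq           0.513      4.393
  solve Keq expr → x = 0.04171; check Q = 143

Direction: forward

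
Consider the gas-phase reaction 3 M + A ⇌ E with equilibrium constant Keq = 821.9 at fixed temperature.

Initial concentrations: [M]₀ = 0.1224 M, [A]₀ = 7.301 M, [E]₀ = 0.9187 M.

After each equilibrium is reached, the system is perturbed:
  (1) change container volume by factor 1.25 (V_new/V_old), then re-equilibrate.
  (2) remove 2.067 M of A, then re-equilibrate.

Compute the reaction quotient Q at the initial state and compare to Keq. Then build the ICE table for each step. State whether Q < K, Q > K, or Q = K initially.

Q₀ = 68.62; Q < K (proceeds forward)

Q₀ = 68.62 vs Keq = 821.9 ⇒ Q<K, forward
Step 1:
                   M          A          E
  I           0.1224      7.301     0.9187
  C         -0.06841    -0.0228     0.0228
  E          0.05399      7.278     0.9415
  solve Keq expr → x = 0.0228; check Q = 821.9
Then change container volume by factor 1.25 (V_new/V_old).
Step 2:
                   M          A          E
  I          0.04319      5.823     0.7532
  C           0.0107   0.003567  -0.003567
  E           0.0539      5.826     0.7496
  solve Keq expr → x = -0.003567; check Q = 821.9
Then remove 2.067 M of A.
Step 3:
                   M          A          E
  I           0.0539      3.759     0.7496
  C         0.008383   0.002794  -0.002794
  E          0.06228      3.762     0.7468
  solve Keq expr → x = -0.002794; check Q = 821.9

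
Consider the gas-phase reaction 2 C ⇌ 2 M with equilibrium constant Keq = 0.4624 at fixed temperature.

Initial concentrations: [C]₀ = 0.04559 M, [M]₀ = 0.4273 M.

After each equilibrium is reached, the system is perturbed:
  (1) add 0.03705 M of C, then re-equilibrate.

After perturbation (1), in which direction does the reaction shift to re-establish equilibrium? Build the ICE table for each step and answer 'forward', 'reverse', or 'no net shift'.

Q₀ = 87.85 vs Keq = 0.4624 ⇒ Q>K, reverse
Step 1:
                    C           M
  I           0.04559      0.4273
  C            0.2359     -0.2359
  E            0.2815      0.1914
  solve Keq expr → x = -0.1179; check Q = 0.4624
Then add 0.03705 M of C.
Step 2:
                    C           M
  I            0.3185      0.1914
  C            -0.015       0.015
  E            0.3035      0.2064
  solve Keq expr → x = 0.007498; check Q = 0.4624

Direction: forward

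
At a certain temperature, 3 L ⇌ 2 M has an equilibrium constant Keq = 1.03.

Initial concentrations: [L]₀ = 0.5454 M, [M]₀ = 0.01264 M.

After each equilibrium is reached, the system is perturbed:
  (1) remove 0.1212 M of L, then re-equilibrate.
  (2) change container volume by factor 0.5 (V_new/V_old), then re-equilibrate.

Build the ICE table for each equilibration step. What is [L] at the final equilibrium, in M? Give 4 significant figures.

Q₀ = 9.8480e-04 vs Keq = 1.03 ⇒ Q<K, forward
Step 1:
                  L         M
  init       0.5454   0.01264
  Δ         -0.2391    0.1594
  eq         0.3063     0.172
  solve Keq expr → x = 0.0797; check Q = 1.03
Then remove 0.1212 M of L.
Step 2:
                  L         M
  init       0.1851     0.172
  Δ         0.06624  -0.04416
  eq         0.2513    0.1279
  solve Keq expr → x = -0.02208; check Q = 1.03
Then change container volume by factor 0.5 (V_new/V_old).
Step 3:
                  L         M
  init       0.5027    0.2558
  Δ        -0.06188   0.04125
  eq         0.4408     0.297
  solve Keq expr → x = 0.02063; check Q = 1.03

[L]_eq = 0.4408 M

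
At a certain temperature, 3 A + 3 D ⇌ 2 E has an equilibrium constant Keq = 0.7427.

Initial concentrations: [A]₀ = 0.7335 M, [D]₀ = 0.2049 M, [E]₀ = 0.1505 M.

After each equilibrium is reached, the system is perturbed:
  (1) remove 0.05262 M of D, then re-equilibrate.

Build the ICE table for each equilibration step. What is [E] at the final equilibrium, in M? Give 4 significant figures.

Q₀ = 6.672 vs Keq = 0.7427 ⇒ Q>K, reverse
Step 1:
                   A          D          E
  init        0.7335     0.2049     0.1505
  Δ          0.08075    0.08075   -0.05383
  eq          0.8142     0.2856    0.09667
  solve Keq expr → x = -0.02692; check Q = 0.7427
Then remove 0.05262 M of D.
Step 2:
                   A          D          E
  init        0.8142      0.233    0.09667
  Δ          0.01981    0.01981   -0.01321
  eq          0.8341     0.2528    0.08346
  solve Keq expr → x = -0.006605; check Q = 0.7427

[E]_eq = 0.08346 M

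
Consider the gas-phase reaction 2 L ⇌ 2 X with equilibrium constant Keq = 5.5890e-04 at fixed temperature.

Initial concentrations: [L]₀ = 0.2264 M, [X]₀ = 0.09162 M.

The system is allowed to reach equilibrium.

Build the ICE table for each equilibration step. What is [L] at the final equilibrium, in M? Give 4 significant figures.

Q₀ = 0.1638 vs Keq = 5.5890e-04 ⇒ Q>K, reverse
Step 1:
                   L          X
  Initial     0.2264    0.09162
  Change     0.08428   -0.08428
  Equil       0.3107   0.007345
  solve Keq expr → x = -0.04214; check Q = 5.5890e-04

[L]_eq = 0.3107 M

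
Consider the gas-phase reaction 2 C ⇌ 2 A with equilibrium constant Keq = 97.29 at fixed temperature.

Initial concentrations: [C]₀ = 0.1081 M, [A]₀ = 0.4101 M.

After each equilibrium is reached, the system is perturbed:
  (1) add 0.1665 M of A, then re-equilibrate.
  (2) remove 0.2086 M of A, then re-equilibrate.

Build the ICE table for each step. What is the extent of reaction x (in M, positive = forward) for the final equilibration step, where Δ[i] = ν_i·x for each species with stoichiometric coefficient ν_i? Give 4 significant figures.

Q₀ = 14.39 vs Keq = 97.29 ⇒ Q<K, forward
Step 1:
                    C           A
  init         0.1081      0.4101
  Δ           -0.0604      0.0604
  eq           0.0477      0.4705
  solve Keq expr → x = 0.0302; check Q = 97.29
Then add 0.1665 M of A.
Step 2:
                    C           A
  init         0.0477       0.637
  Δ           0.01533    -0.01533
  eq          0.06303      0.6217
  solve Keq expr → x = -0.007663; check Q = 97.29
Then remove 0.2086 M of A.
Step 3:
                    C           A
  init        0.06303      0.4131
  Δ           -0.0192      0.0192
  eq          0.04383      0.4323
  solve Keq expr → x = 0.009601; check Q = 97.29

x = 0.009601 M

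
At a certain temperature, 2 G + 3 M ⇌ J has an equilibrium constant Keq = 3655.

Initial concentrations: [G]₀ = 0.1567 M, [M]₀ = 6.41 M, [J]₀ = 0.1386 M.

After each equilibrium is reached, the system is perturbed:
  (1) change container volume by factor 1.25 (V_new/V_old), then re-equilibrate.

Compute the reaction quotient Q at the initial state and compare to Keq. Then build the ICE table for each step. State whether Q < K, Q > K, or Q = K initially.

Q₀ = 0.02143; Q < K (proceeds forward)

Q₀ = 0.02143 vs Keq = 3655 ⇒ Q<K, forward
Step 1:
                  G         M         J
  Initial    0.1567      6.41    0.1386
  Change    -0.1562   -0.2343    0.0781
  Equil   5.0171e-04     6.176    0.2167
  solve Keq expr → x = 0.0781; check Q = 3655
Then change container volume by factor 1.25 (V_new/V_old).
Step 2:
                  G         M         J
  Initial 4.0137e-04     4.941    0.1734
  Change  2.2550e-04 3.3825e-04 -1.1275e-04
  Equil   6.2687e-04     4.941    0.1732
  solve Keq expr → x = -1.1275e-04; check Q = 3655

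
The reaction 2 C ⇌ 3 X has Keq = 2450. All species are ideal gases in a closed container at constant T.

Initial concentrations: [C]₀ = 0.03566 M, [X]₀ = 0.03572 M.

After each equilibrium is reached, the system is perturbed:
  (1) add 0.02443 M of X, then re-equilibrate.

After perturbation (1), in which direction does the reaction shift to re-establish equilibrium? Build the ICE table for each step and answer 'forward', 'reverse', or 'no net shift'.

Q₀ = 0.03584 vs Keq = 2450 ⇒ Q<K, forward
Step 1:
                   C          X
  Initial    0.03566    0.03572
  Change    -0.03513    0.05269
  Equil   5.3112e-04    0.08841
  solve Keq expr → x = 0.01756; check Q = 2450
Then add 0.02443 M of X.
Step 2:
                   C          X
  Initial 5.3112e-04     0.1128
  Change  2.3118e-04 -3.4677e-04
  Equil   7.6230e-04     0.1125
  solve Keq expr → x = -1.1559e-04; check Q = 2450

Direction: reverse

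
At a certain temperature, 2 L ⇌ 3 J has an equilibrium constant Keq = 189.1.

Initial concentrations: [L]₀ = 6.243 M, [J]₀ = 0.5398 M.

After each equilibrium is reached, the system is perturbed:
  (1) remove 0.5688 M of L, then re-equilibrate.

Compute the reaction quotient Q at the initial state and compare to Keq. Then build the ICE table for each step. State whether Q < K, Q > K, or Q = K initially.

Q₀ = 0.004036; Q < K (proceeds forward)

Q₀ = 0.004036 vs Keq = 189.1 ⇒ Q<K, forward
Step 1:
                  L         J
  I           6.243    0.5398
  C          -4.715     7.073
  E           1.528     7.613
  solve Keq expr → x = 2.358; check Q = 189.1
Then remove 0.5688 M of L.
Step 2:
                  L         J
  I          0.9587     7.613
  C          0.3943   -0.5914
  E           1.353     7.022
  solve Keq expr → x = -0.1971; check Q = 189.1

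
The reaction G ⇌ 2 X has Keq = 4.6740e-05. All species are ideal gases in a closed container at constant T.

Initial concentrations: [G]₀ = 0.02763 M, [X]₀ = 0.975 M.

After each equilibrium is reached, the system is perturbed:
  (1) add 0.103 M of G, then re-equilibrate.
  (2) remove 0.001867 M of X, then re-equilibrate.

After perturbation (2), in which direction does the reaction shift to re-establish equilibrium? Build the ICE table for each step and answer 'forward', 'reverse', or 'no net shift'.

Q₀ = 34.41 vs Keq = 4.6740e-05 ⇒ Q>K, reverse
Step 1:
                   G          X
  I          0.02763      0.975
  C           0.4851    -0.9701
  E           0.5127   0.004895
  solve Keq expr → x = -0.4851; check Q = 4.6740e-05
Then add 0.103 M of G.
Step 2:
                   G          X
  I           0.6157   0.004895
  C       -2.3411e-04 4.6822e-04
  E           0.6154   0.005363
  solve Keq expr → x = 2.3411e-04; check Q = 4.6740e-05
Then remove 0.001867 M of X.
Step 3:
                   G          X
  I           0.6154   0.003496
  C       -9.3147e-04   0.001863
  E           0.6145   0.005359
  solve Keq expr → x = 9.3147e-04; check Q = 4.6740e-05

Direction: forward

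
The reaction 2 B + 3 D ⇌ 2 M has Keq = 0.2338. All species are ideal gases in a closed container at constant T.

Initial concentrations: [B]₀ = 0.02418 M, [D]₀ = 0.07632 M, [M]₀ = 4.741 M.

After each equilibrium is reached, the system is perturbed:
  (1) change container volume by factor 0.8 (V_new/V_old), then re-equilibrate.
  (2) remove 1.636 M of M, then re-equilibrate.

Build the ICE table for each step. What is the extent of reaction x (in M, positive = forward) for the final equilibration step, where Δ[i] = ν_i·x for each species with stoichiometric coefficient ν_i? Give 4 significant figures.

Q₀ = 8.6479e+07 vs Keq = 0.2338 ⇒ Q>K, reverse
Step 1:
                   B          D          M
  Initial    0.02418    0.07632      4.741
  Change       1.614      2.421     -1.614
  Equil        1.638      2.498      3.127
  solve Keq expr → x = -0.8071; check Q = 0.2338
Then change container volume by factor 0.8 (V_new/V_old).
Step 2:
                   B          D          M
  Initial      2.048      3.122      3.909
  Change     -0.2192    -0.3288     0.2192
  Equil        1.829      2.793      4.128
  solve Keq expr → x = 0.1096; check Q = 0.2338
Then remove 1.636 M of M.
Step 3:
                   B          D          M
  Initial      1.829      2.793      2.492
  Change     -0.2737    -0.4105     0.2737
  Equil        1.555      2.383      2.765
  solve Keq expr → x = 0.1368; check Q = 0.2338

x = 0.1368 M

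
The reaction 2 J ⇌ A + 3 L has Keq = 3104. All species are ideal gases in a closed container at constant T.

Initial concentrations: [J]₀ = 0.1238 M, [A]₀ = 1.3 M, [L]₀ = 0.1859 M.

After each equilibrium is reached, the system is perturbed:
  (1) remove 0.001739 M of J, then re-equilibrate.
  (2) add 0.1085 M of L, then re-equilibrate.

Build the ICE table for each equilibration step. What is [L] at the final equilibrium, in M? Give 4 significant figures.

[L]_eq = 0.4675 M

Q₀ = 0.5449 vs Keq = 3104 ⇒ Q<K, forward
Step 1:
                    J           A           L
  I            0.1238         1.3      0.1859
  C           -0.1192      0.0596      0.1788
  E          0.004609        1.36      0.3647
  solve Keq expr → x = 0.0596; check Q = 3104
Then remove 0.001739 M of J.
Step 2:
                    J           A           L
  I           0.00287        1.36      0.3647
  C           0.00169 -8.4481e-04   -0.002534
  E           0.00456       1.359      0.3622
  solve Keq expr → x = -8.4481e-04; check Q = 3104
Then add 0.1085 M of L.
Step 3:
                    J           A           L
  I           0.00456       1.359      0.4707
  C          0.002125   -0.001062   -0.003187
  E          0.006684       1.358      0.4675
  solve Keq expr → x = -0.001062; check Q = 3104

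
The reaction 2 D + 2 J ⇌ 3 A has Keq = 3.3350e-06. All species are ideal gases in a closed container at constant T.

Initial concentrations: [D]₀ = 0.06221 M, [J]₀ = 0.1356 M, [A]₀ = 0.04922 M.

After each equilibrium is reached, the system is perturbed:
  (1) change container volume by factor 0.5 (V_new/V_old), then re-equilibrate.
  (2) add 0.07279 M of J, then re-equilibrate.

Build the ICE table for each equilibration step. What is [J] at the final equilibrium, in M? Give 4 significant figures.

[J]_eq = 0.4078 M

Q₀ = 1.676 vs Keq = 3.3350e-06 ⇒ Q>K, reverse
Step 1:
                    D           J           A
  Initial     0.06221      0.1356     0.04922
  Change      0.03219     0.03219    -0.04828
  Equil        0.0944      0.1678  9.4225e-04
  solve Keq expr → x = -0.01609; check Q = 3.3350e-06
Then change container volume by factor 0.5 (V_new/V_old).
Step 2:
                    D           J           A
  Initial      0.1888      0.3356    0.001885
  Change  -3.2372e-04 -3.2372e-04  4.8558e-04
  Equil        0.1885      0.3352     0.00237
  solve Keq expr → x = 1.6186e-04; check Q = 3.3350e-06
Then add 0.07279 M of J.
Step 3:
                    D           J           A
  Initial      0.1885       0.408     0.00237
  Change  -2.1911e-04 -2.1911e-04  3.2866e-04
  Equil        0.1882      0.4078    0.002699
  solve Keq expr → x = 1.0955e-04; check Q = 3.3350e-06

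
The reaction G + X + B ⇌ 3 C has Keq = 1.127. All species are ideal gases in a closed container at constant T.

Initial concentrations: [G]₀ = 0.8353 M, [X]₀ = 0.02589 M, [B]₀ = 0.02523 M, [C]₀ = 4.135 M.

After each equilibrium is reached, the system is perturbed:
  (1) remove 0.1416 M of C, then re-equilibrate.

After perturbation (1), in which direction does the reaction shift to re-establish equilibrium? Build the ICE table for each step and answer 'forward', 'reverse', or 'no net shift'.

Q₀ = 1.2958e+05 vs Keq = 1.127 ⇒ Q>K, reverse
Step 1:
                    G           X           B           C
  init         0.8353     0.02589     0.02523       4.135
  Δ            0.9606      0.9606      0.9606      -2.882
  eq            1.796      0.9865      0.9858       1.253
  solve Keq expr → x = -0.9606; check Q = 1.127
Then remove 0.1416 M of C.
Step 2:
                    G           X           B           C
  init          1.796      0.9865      0.9858       1.112
  Δ           -0.0347     -0.0347     -0.0347      0.1041
  eq            1.761      0.9518      0.9511       1.216
  solve Keq expr → x = 0.0347; check Q = 1.127

Direction: forward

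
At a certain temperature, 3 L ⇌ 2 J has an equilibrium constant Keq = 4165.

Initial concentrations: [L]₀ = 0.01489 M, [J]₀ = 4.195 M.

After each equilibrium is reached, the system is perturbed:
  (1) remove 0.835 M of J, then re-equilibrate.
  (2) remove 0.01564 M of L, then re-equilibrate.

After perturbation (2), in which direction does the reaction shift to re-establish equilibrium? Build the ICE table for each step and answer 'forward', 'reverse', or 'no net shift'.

Direction: reverse

Q₀ = 5.3306e+06 vs Keq = 4165 ⇒ Q>K, reverse
Step 1:
                   L          J
  I          0.01489      4.195
  C           0.1443    -0.0962
  E           0.1592      4.099
  solve Keq expr → x = -0.0481; check Q = 4165
Then remove 0.835 M of J.
Step 2:
                   L          J
  I           0.1592      3.264
  C         -0.02202    0.01468
  E           0.1372      3.278
  solve Keq expr → x = 0.00734; check Q = 4165
Then remove 0.01564 M of L.
Step 3:
                   L          J
  I           0.1215      3.278
  C          0.01535   -0.01024
  E           0.1369      3.268
  solve Keq expr → x = -0.005118; check Q = 4165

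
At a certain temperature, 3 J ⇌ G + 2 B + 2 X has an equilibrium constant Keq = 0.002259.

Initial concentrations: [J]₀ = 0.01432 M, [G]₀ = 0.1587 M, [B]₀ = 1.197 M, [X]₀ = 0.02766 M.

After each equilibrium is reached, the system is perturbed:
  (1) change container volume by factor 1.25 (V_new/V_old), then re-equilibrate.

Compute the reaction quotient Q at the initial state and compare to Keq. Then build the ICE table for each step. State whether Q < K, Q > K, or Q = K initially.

Q₀ = 59.24 vs Keq = 0.002259 ⇒ Q>K, reverse
Step 1:
                  J         G         B         X
  Initial   0.01432    0.1587     1.197   0.02766
  Change     0.0395  -0.01317  -0.02633  -0.02633
  Equil     0.05382    0.1455     1.171  0.001329
  solve Keq expr → x = -0.01317; check Q = 0.002259
Then change container volume by factor 1.25 (V_new/V_old).
Step 2:
                  J         G         B         X
  Initial   0.04305    0.1164    0.9365  0.001063
  Change  -3.7131e-04 1.2377e-04 2.4754e-04 2.4754e-04
  Equil     0.04268    0.1166    0.9368   0.00131
  solve Keq expr → x = 1.2377e-04; check Q = 0.002259

Q₀ = 59.24; Q > K (proceeds reverse)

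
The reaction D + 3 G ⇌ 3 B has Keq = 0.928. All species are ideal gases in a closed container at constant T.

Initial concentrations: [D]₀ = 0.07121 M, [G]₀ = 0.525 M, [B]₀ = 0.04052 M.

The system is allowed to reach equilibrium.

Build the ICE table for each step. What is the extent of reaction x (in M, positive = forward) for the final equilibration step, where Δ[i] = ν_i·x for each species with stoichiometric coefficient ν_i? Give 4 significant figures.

x = 0.03308 M

Q₀ = 0.006456 vs Keq = 0.928 ⇒ Q<K, forward
Step 1:
                    D           G           B
  I           0.07121       0.525     0.04052
  C          -0.03308    -0.09925     0.09925
  E           0.03813      0.4258      0.1398
  solve Keq expr → x = 0.03308; check Q = 0.928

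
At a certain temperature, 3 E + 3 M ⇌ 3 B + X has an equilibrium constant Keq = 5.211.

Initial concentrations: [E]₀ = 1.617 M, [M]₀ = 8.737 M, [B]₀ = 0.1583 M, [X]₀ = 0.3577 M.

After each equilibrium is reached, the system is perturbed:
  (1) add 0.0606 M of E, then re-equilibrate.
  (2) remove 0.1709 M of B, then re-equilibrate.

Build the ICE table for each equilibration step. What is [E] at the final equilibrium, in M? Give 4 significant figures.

Q₀ = 5.0320e-07 vs Keq = 5.211 ⇒ Q<K, forward
Step 1:
                    E           M           B           X
  init          1.617       8.737      0.1583      0.3577
  Δ            -1.492      -1.492       1.492      0.4974
  eq           0.1247       7.245       1.651      0.8551
  solve Keq expr → x = 0.4974; check Q = 5.211
Then add 0.0606 M of E.
Step 2:
                    E           M           B           X
  init         0.1853       7.245       1.651      0.8551
  Δ          -0.05458    -0.05458     0.05458     0.01819
  eq           0.1307        7.19       1.705      0.8733
  solve Keq expr → x = 0.01819; check Q = 5.211
Then remove 0.1709 M of B.
Step 3:
                    E           M           B           X
  init         0.1307        7.19       1.534      0.8733
  Δ          -0.01182    -0.01182     0.01182    0.003941
  eq           0.1189       7.178       1.546      0.8773
  solve Keq expr → x = 0.003941; check Q = 5.211

[E]_eq = 0.1189 M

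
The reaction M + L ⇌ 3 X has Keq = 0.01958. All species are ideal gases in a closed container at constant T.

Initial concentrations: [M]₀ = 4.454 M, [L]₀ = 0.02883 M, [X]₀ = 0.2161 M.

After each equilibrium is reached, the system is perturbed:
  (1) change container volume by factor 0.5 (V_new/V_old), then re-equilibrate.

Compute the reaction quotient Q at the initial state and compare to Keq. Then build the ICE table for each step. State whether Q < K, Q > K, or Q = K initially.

Q₀ = 0.07859; Q > K (proceeds reverse)

Q₀ = 0.07859 vs Keq = 0.01958 ⇒ Q>K, reverse
Step 1:
                  M         L         X
  init        4.454   0.02883    0.2161
  Δ         0.01849   0.01849  -0.05548
  eq          4.472   0.04732    0.1606
  solve Keq expr → x = -0.01849; check Q = 0.01958
Then change container volume by factor 0.5 (V_new/V_old).
Step 2:
                  M         L         X
  init        8.945   0.09464    0.3212
  Δ         0.01718   0.01718  -0.05153
  eq          8.962    0.1118    0.2697
  solve Keq expr → x = -0.01718; check Q = 0.01958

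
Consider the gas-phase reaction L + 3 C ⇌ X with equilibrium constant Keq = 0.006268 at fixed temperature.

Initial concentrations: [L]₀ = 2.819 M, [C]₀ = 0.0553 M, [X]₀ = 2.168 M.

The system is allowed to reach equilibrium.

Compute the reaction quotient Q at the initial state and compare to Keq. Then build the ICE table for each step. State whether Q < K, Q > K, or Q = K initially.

Q₀ = 4548 vs Keq = 0.006268 ⇒ Q>K, reverse
Step 1:
                  L         C         X
  init        2.819    0.0553     2.168
  Δ           1.137      3.41    -1.137
  eq          3.956     3.465     1.031
  solve Keq expr → x = -1.137; check Q = 0.006268

Q₀ = 4548; Q > K (proceeds reverse)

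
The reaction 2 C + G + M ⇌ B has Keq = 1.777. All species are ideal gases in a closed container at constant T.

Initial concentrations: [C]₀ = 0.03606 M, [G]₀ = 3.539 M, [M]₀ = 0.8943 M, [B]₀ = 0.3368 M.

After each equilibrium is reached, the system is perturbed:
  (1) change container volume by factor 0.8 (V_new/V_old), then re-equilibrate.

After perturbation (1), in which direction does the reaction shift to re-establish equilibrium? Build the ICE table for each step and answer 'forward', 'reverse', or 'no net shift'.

Direction: forward

Q₀ = 81.84 vs Keq = 1.777 ⇒ Q>K, reverse
Step 1:
                   C          G          M          B
  Initial    0.03606      3.539     0.8943     0.3368
  Change      0.1651    0.08253    0.08253   -0.08253
  Equil       0.2011      3.622     0.9768     0.2543
  solve Keq expr → x = -0.08253; check Q = 1.777
Then change container volume by factor 0.8 (V_new/V_old).
Step 2:
                   C          G          M          B
  Initial     0.2514      4.527      1.221     0.3178
  Change    -0.06019   -0.03009   -0.03009    0.03009
  Equil       0.1912      4.497      1.191     0.3479
  solve Keq expr → x = 0.03009; check Q = 1.777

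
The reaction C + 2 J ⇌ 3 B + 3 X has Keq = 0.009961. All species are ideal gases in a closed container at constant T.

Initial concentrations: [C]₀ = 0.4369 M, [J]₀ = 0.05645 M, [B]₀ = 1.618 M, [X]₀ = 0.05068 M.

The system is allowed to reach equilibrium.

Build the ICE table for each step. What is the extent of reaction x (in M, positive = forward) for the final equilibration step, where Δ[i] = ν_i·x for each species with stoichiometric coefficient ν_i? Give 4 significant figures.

x = -0.0106 M

Q₀ = 0.396 vs Keq = 0.009961 ⇒ Q>K, reverse
Step 1:
                    C           J           B           X
  init         0.4369     0.05645       1.618     0.05068
  Δ            0.0106      0.0212     -0.0318     -0.0318
  eq           0.4475     0.07765       1.586     0.01888
  solve Keq expr → x = -0.0106; check Q = 0.009961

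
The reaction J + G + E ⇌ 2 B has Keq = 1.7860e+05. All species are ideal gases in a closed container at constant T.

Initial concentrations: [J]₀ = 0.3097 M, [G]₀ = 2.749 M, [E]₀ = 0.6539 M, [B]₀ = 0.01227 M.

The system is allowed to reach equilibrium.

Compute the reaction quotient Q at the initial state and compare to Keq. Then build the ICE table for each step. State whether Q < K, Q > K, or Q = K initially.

Q₀ = 2.7043e-04 vs Keq = 1.7860e+05 ⇒ Q<K, forward
Step 1:
                  J         G         E         B
  init       0.3097     2.749    0.6539   0.01227
  Δ         -0.3097   -0.3097   -0.3097    0.6194
  eq      2.6608e-06     2.439    0.3442    0.6317
  solve Keq expr → x = 0.3097; check Q = 1.7860e+05

Q₀ = 2.7043e-04; Q < K (proceeds forward)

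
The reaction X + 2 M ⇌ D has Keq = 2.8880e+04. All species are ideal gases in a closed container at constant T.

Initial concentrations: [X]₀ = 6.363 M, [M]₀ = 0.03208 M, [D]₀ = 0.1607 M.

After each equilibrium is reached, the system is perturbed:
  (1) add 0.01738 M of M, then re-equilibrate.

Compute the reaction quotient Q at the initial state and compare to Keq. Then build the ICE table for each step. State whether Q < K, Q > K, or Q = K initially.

Q₀ = 24.54 vs Keq = 2.8880e+04 ⇒ Q<K, forward
Step 1:
                    X           M           D
  Initial       6.363     0.03208      0.1607
  Change     -0.01555     -0.0311     0.01555
  Equil         6.347  9.8054e-04      0.1762
  solve Keq expr → x = 0.01555; check Q = 2.8880e+04
Then add 0.01738 M of M.
Step 2:
                    X           M           D
  Initial       6.347     0.01836      0.1762
  Change    -0.008678    -0.01736    0.008678
  Equil         6.339    0.001005      0.1849
  solve Keq expr → x = 0.008678; check Q = 2.8880e+04

Q₀ = 24.54; Q < K (proceeds forward)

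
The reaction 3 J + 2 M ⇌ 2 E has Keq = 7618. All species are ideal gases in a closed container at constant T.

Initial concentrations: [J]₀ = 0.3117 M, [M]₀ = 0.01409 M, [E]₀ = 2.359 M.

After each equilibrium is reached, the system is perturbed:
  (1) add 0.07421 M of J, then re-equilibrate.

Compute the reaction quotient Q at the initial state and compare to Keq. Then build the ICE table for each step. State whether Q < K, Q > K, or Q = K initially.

Q₀ = 9.2560e+05 vs Keq = 7618 ⇒ Q>K, reverse
Step 1:
                    J           M           E
  init         0.3117     0.01409       2.359
  Δ             0.118     0.07866    -0.07866
  eq           0.4297     0.09275        2.28
  solve Keq expr → x = -0.03933; check Q = 7618
Then add 0.07421 M of J.
Step 2:
                    J           M           E
  init         0.5039     0.09275        2.28
  Δ          -0.02145     -0.0143      0.0143
  eq           0.4825     0.07845       2.295
  solve Keq expr → x = 0.007151; check Q = 7618

Q₀ = 9.2560e+05; Q > K (proceeds reverse)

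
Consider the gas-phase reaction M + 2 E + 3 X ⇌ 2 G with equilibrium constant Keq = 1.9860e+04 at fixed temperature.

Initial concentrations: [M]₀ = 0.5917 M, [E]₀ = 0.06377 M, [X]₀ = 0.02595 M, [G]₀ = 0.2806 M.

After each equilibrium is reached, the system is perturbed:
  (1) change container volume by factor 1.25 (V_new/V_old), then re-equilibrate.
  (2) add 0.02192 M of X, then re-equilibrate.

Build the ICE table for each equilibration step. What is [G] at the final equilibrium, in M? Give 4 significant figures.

Q₀ = 1.8725e+06 vs Keq = 1.9860e+04 ⇒ Q>K, reverse
Step 1:
                   M          E          X          G
  init        0.5917    0.06377    0.02595     0.2806
  Δ          0.01783    0.03566    0.05349   -0.03566
  eq          0.6095    0.09943    0.07944     0.2449
  solve Keq expr → x = -0.01783; check Q = 1.9860e+04
Then change container volume by factor 1.25 (V_new/V_old).
Step 2:
                   M          E          X          G
  init        0.4876    0.07954    0.06355      0.196
  Δ         0.004484   0.008969    0.01345  -0.008969
  eq          0.4921    0.08851      0.077      0.187
  solve Keq expr → x = -0.004484; check Q = 1.9860e+04
Then add 0.02192 M of X.
Step 3:
                   M          E          X          G
  init        0.4921    0.08851    0.09892      0.187
  Δ        -0.004464  -0.008929   -0.01339   0.008929
  eq          0.4876    0.07958    0.08553     0.1959
  solve Keq expr → x = 0.004464; check Q = 1.9860e+04

[G]_eq = 0.1959 M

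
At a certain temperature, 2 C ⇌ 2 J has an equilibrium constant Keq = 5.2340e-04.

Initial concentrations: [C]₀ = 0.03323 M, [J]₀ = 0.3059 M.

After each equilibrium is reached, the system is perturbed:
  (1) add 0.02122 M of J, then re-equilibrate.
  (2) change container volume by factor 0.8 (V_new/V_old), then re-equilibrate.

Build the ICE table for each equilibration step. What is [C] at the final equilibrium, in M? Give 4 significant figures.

Q₀ = 84.74 vs Keq = 5.2340e-04 ⇒ Q>K, reverse
Step 1:
                   C          J
  init       0.03323     0.3059
  Δ           0.2983    -0.2983
  eq          0.3315   0.007585
  solve Keq expr → x = -0.1492; check Q = 5.2340e-04
Then add 0.02122 M of J.
Step 2:
                   C          J
  init        0.3315    0.02881
  Δ          0.02075   -0.02075
  eq          0.3523    0.00806
  solve Keq expr → x = -0.01037; check Q = 5.2340e-04
Then change container volume by factor 0.8 (V_new/V_old).
Step 3:
                   C          J
  init        0.4404    0.01007
  Δ                0          0
  eq          0.4404    0.01007
  solve Keq expr → x = 0; check Q = 5.2340e-04

[C]_eq = 0.4404 M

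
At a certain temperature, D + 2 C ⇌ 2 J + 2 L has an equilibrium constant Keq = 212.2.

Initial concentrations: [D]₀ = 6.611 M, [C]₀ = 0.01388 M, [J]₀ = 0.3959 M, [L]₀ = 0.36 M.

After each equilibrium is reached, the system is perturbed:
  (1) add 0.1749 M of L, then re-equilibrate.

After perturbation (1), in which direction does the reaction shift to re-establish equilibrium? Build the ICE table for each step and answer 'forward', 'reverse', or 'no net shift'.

Direction: reverse

Q₀ = 15.95 vs Keq = 212.2 ⇒ Q<K, forward
Step 1:
                   D          C          J          L
  init         6.611    0.01388     0.3959       0.36
  Δ        -0.004936  -0.009871   0.009871   0.009871
  eq           6.606   0.004009     0.4058     0.3699
  solve Keq expr → x = 0.004936; check Q = 212.2
Then add 0.1749 M of L.
Step 2:
                   D          C          J          L
  init         6.606   0.004009     0.4058     0.5448
  Δ       9.2414e-04   0.001848  -0.001848  -0.001848
  eq           6.607   0.005857     0.4039     0.5429
  solve Keq expr → x = -9.2414e-04; check Q = 212.2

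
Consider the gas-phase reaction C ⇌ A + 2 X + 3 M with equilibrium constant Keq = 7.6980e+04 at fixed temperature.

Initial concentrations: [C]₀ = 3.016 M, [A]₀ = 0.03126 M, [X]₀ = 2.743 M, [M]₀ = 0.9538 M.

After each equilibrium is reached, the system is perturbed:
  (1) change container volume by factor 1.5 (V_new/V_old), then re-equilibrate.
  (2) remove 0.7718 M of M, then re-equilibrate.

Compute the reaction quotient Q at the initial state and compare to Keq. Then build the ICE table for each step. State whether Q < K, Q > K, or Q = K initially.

Q₀ = 0.06767; Q < K (proceeds forward)

Q₀ = 0.06767 vs Keq = 7.6980e+04 ⇒ Q<K, forward
Step 1:
                    C           A           X           M
  I             3.016     0.03126       2.743      0.9538
  C            -2.272       2.272       4.543       6.815
  E            0.7445       2.303       7.286       7.768
  solve Keq expr → x = 2.272; check Q = 7.6980e+04
Then change container volume by factor 1.5 (V_new/V_old).
Step 2:
                    C           A           X           M
  I            0.4963       1.535       4.857       5.179
  C           -0.3253      0.3253      0.6507       0.976
  E             0.171       1.861       5.508       6.155
  solve Keq expr → x = 0.3253; check Q = 7.6980e+04
Then remove 0.7718 M of M.
Step 3:
                    C           A           X           M
  I             0.171       1.861       5.508       5.383
  C          -0.04182     0.04182     0.08363      0.1254
  E            0.1292       1.902       5.592       5.509
  solve Keq expr → x = 0.04182; check Q = 7.6980e+04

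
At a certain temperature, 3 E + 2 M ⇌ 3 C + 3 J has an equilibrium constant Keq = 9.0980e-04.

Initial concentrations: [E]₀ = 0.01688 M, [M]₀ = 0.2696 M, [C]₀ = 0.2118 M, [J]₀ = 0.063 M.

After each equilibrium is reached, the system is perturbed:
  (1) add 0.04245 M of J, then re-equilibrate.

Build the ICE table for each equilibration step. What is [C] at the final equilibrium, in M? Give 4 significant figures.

Q₀ = 6.796 vs Keq = 9.0980e-04 ⇒ Q>K, reverse
Step 1:
                  E         M         C         J
  init      0.01688    0.2696    0.2118     0.063
  Δ         0.04638   0.03092  -0.04638  -0.04638
  eq        0.06326    0.3005    0.1654   0.01662
  solve Keq expr → x = -0.01546; check Q = 9.0980e-04
Then add 0.04245 M of J.
Step 2:
                  E         M         C         J
  init      0.06326    0.3005    0.1654   0.05907
  Δ         0.02864   0.01909  -0.02864  -0.02864
  eq         0.0919    0.3196    0.1368   0.03043
  solve Keq expr → x = -0.009547; check Q = 9.0980e-04

[C]_eq = 0.1368 M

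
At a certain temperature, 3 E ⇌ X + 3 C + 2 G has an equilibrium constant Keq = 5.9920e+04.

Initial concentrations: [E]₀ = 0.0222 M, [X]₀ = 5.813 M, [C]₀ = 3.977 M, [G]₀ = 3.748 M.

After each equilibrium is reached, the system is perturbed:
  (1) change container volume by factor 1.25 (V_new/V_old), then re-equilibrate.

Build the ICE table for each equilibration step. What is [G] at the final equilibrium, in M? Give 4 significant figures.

Q₀ = 4.6947e+08 vs Keq = 5.9920e+04 ⇒ Q>K, reverse
Step 1:
                  E         X         C         G
  I          0.0222     5.813     3.977     3.748
  C           0.359   -0.1197    -0.359   -0.2393
  E          0.3812     5.693     3.618     3.509
  solve Keq expr → x = -0.1197; check Q = 5.9920e+04
Then change container volume by factor 1.25 (V_new/V_old).
Step 2:
                  E         X         C         G
  I           0.305     4.555     2.894     2.807
  C        -0.05399     0.018   0.05399   0.03599
  E           0.251     4.573     2.948     2.843
  solve Keq expr → x = 0.018; check Q = 5.9920e+04

[G]_eq = 2.843 M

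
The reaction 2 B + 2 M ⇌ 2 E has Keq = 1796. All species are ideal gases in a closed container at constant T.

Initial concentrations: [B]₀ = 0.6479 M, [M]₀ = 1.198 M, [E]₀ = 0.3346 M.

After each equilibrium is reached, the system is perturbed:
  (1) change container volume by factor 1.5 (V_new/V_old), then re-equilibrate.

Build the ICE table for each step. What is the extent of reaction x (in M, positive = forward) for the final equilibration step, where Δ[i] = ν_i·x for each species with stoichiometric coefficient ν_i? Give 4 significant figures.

Q₀ = 0.1858 vs Keq = 1796 ⇒ Q<K, forward
Step 1:
                  B         M         E
  Initial    0.6479     1.198    0.3346
  Change      -0.61     -0.61      0.61
  Equil     0.03791     0.588    0.9446
  solve Keq expr → x = 0.305; check Q = 1796
Then change container volume by factor 1.5 (V_new/V_old).
Step 2:
                  B         M         E
  Initial   0.02527     0.392    0.6297
  Change    0.01096   0.01096  -0.01096
  Equil     0.03623     0.403    0.6188
  solve Keq expr → x = -0.005481; check Q = 1796

x = -0.005481 M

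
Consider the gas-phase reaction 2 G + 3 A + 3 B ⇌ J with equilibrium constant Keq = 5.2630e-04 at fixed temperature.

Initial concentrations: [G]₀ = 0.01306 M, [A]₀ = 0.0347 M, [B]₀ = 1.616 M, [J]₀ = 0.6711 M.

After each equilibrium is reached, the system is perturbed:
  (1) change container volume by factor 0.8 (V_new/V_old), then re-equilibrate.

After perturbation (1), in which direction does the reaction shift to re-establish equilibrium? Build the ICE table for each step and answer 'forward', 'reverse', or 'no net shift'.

Q₀ = 2.2315e+07 vs Keq = 5.2630e-04 ⇒ Q>K, reverse
Step 1:
                  G         A         B         J
  Initial   0.01306    0.0347     1.616    0.6711
  Change      1.111     1.666     1.666   -0.5554
  Equil       1.124     1.701     3.282    0.1157
  solve Keq expr → x = -0.5554; check Q = 5.2630e-04
Then change container volume by factor 0.8 (V_new/V_old).
Step 2:
                  G         A         B         J
  Initial     1.405     2.126     4.103    0.1446
  Change    -0.2061   -0.3092   -0.3092    0.1031
  Equil       1.199     1.817     3.794    0.2477
  solve Keq expr → x = 0.1031; check Q = 5.2630e-04

Direction: forward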